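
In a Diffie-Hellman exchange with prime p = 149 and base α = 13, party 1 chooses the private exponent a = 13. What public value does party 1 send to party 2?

92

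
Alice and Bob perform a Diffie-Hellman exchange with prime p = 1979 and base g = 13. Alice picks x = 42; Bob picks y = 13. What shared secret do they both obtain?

836

Alice sends A = g^x mod p = 13^42 mod 1979.
13^1 ≡ 13 (mod 1979)
13^2 = (13^1)^2 ≡ 13^2 = 169 ≡ 169 (mod 1979)
13^4 = (13^2)^2 ≡ 169^2 = 28561 ≡ 855 (mod 1979)
13^8 = (13^4)^2 ≡ 855^2 = 731025 ≡ 774 (mod 1979)
13^16 = (13^8)^2 ≡ 774^2 = 599076 ≡ 1418 (mod 1979)
13^32 = (13^16)^2 ≡ 1418^2 = 2010724 ≡ 60 (mod 1979)
13^42 = 13^32 · 13^8 · 13^2 ≡ 60 · 774 · 169 ≡ 1625 (mod 1979).
So A = 1625. Bob then computes K = A^y mod p = 1625^13 mod 1979.
1625^1 ≡ 1625 (mod 1979)
1625^2 = (1625^1)^2 ≡ 1625^2 = 2640625 ≡ 639 (mod 1979)
1625^4 = (1625^2)^2 ≡ 639^2 = 408321 ≡ 647 (mod 1979)
1625^8 = (1625^4)^2 ≡ 647^2 = 418609 ≡ 1040 (mod 1979)
1625^13 = 1625^8 · 1625^4 · 1625^1 ≡ 1040 · 647 · 1625 ≡ 836 (mod 1979).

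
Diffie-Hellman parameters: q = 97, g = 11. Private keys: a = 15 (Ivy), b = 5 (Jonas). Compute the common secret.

Jonas sends B = g^b mod q = 11^5 mod 97.
11^1 ≡ 11 (mod 97)
11^2 = (11^1)^2 ≡ 11^2 = 121 ≡ 24 (mod 97)
11^4 = (11^2)^2 ≡ 24^2 = 576 ≡ 91 (mod 97)
11^5 = 11^4 · 11^1 ≡ 91 · 11 ≡ 31 (mod 97).
So B = 31. Ivy then computes K = B^a mod q = 31^15 mod 97.
31^1 ≡ 31 (mod 97)
31^2 = (31^1)^2 ≡ 31^2 = 961 ≡ 88 (mod 97)
31^4 = (31^2)^2 ≡ 88^2 = 7744 ≡ 81 (mod 97)
31^8 = (31^4)^2 ≡ 81^2 = 6561 ≡ 62 (mod 97)
31^15 = 31^8 · 31^4 · 31^2 · 31^1 ≡ 62 · 81 · 88 · 31 ≡ 27 (mod 97).

27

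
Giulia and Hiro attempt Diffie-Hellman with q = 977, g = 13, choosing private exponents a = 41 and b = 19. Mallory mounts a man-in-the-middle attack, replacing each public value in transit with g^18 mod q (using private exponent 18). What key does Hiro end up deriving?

115

Hiro receives Mallory's public value M = 13^18 mod 977 instead of the honest one.
13^1 ≡ 13 (mod 977)
13^2 = (13^1)^2 ≡ 13^2 = 169 ≡ 169 (mod 977)
13^4 = (13^2)^2 ≡ 169^2 = 28561 ≡ 228 (mod 977)
13^8 = (13^4)^2 ≡ 228^2 = 51984 ≡ 203 (mod 977)
13^16 = (13^8)^2 ≡ 203^2 = 41209 ≡ 175 (mod 977)
13^18 = 13^16 · 13^2 ≡ 175 · 169 ≡ 265 (mod 977).
So M = 265. Hiro computes K = M^19 mod 977.
265^1 ≡ 265 (mod 977)
265^2 = (265^1)^2 ≡ 265^2 = 70225 ≡ 858 (mod 977)
265^4 = (265^2)^2 ≡ 858^2 = 736164 ≡ 483 (mod 977)
265^8 = (265^4)^2 ≡ 483^2 = 233289 ≡ 763 (mod 977)
265^16 = (265^8)^2 ≡ 763^2 = 582169 ≡ 854 (mod 977)
265^19 = 265^16 · 265^2 · 265^1 ≡ 854 · 858 · 265 ≡ 115 (mod 977).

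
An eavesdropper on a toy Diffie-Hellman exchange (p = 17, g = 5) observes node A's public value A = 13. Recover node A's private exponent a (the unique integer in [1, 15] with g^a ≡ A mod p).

4

Try successive powers of 5 modulo 17:
5^1 ≡ 5
5^2 ≡ 8
5^3 ≡ 6
5^4 ≡ 13
Found: a = 4.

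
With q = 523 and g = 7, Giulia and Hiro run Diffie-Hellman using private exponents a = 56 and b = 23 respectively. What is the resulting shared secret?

292

Giulia sends A = g^a mod q = 7^56 mod 523.
7^1 ≡ 7 (mod 523)
7^2 = (7^1)^2 ≡ 7^2 = 49 ≡ 49 (mod 523)
7^4 = (7^2)^2 ≡ 49^2 = 2401 ≡ 309 (mod 523)
7^8 = (7^4)^2 ≡ 309^2 = 95481 ≡ 295 (mod 523)
7^16 = (7^8)^2 ≡ 295^2 = 87025 ≡ 207 (mod 523)
7^32 = (7^16)^2 ≡ 207^2 = 42849 ≡ 486 (mod 523)
7^56 = 7^32 · 7^16 · 7^8 ≡ 486 · 207 · 295 ≡ 478 (mod 523).
So A = 478. Hiro then computes K = A^b mod q = 478^23 mod 523.
478^1 ≡ 478 (mod 523)
478^2 = (478^1)^2 ≡ 478^2 = 228484 ≡ 456 (mod 523)
478^4 = (478^2)^2 ≡ 456^2 = 207936 ≡ 305 (mod 523)
478^8 = (478^4)^2 ≡ 305^2 = 93025 ≡ 454 (mod 523)
478^16 = (478^8)^2 ≡ 454^2 = 206116 ≡ 54 (mod 523)
478^23 = 478^16 · 478^4 · 478^2 · 478^1 ≡ 54 · 305 · 456 · 478 ≡ 292 (mod 523).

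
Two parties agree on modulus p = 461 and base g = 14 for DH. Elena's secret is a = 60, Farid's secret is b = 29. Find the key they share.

Farid sends B = g^b mod p = 14^29 mod 461.
14^1 ≡ 14 (mod 461)
14^2 = (14^1)^2 ≡ 14^2 = 196 ≡ 196 (mod 461)
14^4 = (14^2)^2 ≡ 196^2 = 38416 ≡ 153 (mod 461)
14^8 = (14^4)^2 ≡ 153^2 = 23409 ≡ 359 (mod 461)
14^16 = (14^8)^2 ≡ 359^2 = 128881 ≡ 262 (mod 461)
14^29 = 14^16 · 14^8 · 14^4 · 14^1 ≡ 262 · 359 · 153 · 14 ≡ 23 (mod 461).
So B = 23. Elena then computes K = B^a mod p = 23^60 mod 461.
23^1 ≡ 23 (mod 461)
23^2 = (23^1)^2 ≡ 23^2 = 529 ≡ 68 (mod 461)
23^4 = (23^2)^2 ≡ 68^2 = 4624 ≡ 14 (mod 461)
23^8 = (23^4)^2 ≡ 14^2 = 196 ≡ 196 (mod 461)
23^16 = (23^8)^2 ≡ 196^2 = 38416 ≡ 153 (mod 461)
23^32 = (23^16)^2 ≡ 153^2 = 23409 ≡ 359 (mod 461)
23^60 = 23^32 · 23^16 · 23^8 · 23^4 ≡ 359 · 153 · 196 · 14 ≡ 348 (mod 461).

348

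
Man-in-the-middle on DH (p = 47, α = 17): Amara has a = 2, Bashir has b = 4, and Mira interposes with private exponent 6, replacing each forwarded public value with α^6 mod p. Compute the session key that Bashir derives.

Bashir receives Mira's public value M = 17^6 mod 47 instead of the honest one.
17^1 ≡ 17 (mod 47)
17^2 = (17^1)^2 ≡ 17^2 = 289 ≡ 7 (mod 47)
17^4 = (17^2)^2 ≡ 7^2 = 49 ≡ 2 (mod 47)
17^6 = 17^4 · 17^2 ≡ 2 · 7 ≡ 14 (mod 47).
So M = 14. Bashir computes K = M^4 mod 47.
14^1 ≡ 14 (mod 47)
14^2 = (14^1)^2 ≡ 14^2 = 196 ≡ 8 (mod 47)
14^4 = (14^2)^2 ≡ 8^2 = 64 ≡ 17 (mod 47)

17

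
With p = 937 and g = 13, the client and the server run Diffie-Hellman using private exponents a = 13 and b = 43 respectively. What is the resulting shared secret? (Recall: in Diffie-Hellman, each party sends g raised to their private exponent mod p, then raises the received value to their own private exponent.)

13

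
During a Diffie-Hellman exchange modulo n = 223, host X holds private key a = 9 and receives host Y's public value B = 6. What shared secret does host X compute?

103

Shared key K = 6^9 mod 223.
6^1 ≡ 6 (mod 223)
6^2 = (6^1)^2 ≡ 6^2 = 36 ≡ 36 (mod 223)
6^4 = (6^2)^2 ≡ 36^2 = 1296 ≡ 181 (mod 223)
6^8 = (6^4)^2 ≡ 181^2 = 32761 ≡ 203 (mod 223)
6^9 = 6^8 · 6^1 ≡ 203 · 6 ≡ 103 (mod 223).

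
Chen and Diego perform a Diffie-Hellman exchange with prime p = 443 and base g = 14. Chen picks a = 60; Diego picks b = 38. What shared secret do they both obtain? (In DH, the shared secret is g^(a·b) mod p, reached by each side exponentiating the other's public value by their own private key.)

Chen sends A = g^a mod p = 14^60 mod 443.
14^1 ≡ 14 (mod 443)
14^2 = (14^1)^2 ≡ 14^2 = 196 ≡ 196 (mod 443)
14^4 = (14^2)^2 ≡ 196^2 = 38416 ≡ 318 (mod 443)
14^8 = (14^4)^2 ≡ 318^2 = 101124 ≡ 120 (mod 443)
14^16 = (14^8)^2 ≡ 120^2 = 14400 ≡ 224 (mod 443)
14^32 = (14^16)^2 ≡ 224^2 = 50176 ≡ 117 (mod 443)
14^60 = 14^32 · 14^16 · 14^8 · 14^4 ≡ 117 · 224 · 120 · 318 ≡ 415 (mod 443).
So A = 415. Diego then computes K = A^b mod p = 415^38 mod 443.
415^1 ≡ 415 (mod 443)
415^2 = (415^1)^2 ≡ 415^2 = 172225 ≡ 341 (mod 443)
415^4 = (415^2)^2 ≡ 341^2 = 116281 ≡ 215 (mod 443)
415^8 = (415^4)^2 ≡ 215^2 = 46225 ≡ 153 (mod 443)
415^16 = (415^8)^2 ≡ 153^2 = 23409 ≡ 373 (mod 443)
415^32 = (415^16)^2 ≡ 373^2 = 139129 ≡ 27 (mod 443)
415^38 = 415^32 · 415^4 · 415^2 ≡ 27 · 215 · 341 ≡ 181 (mod 443).

181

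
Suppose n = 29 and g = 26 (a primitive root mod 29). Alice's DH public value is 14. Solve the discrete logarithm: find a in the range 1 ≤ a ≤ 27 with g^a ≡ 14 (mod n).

Try successive powers of 26 modulo 29:
26^1 ≡ 26
26^2 ≡ 9
26^3 ≡ 2
26^4 ≡ 23
26^5 ≡ 18
26^6 ≡ 4
26^7 ≡ 17
26^8 ≡ 7
26^9 ≡ 8
26^10 ≡ 5
26^11 ≡ 14
Found: a = 11.

11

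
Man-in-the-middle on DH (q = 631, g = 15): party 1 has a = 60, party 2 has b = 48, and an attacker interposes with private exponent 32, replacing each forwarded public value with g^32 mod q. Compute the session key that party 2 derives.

288

Party 2 receives an attacker's public value M = 15^32 mod 631 instead of the honest one.
15^1 ≡ 15 (mod 631)
15^2 = (15^1)^2 ≡ 15^2 = 225 ≡ 225 (mod 631)
15^4 = (15^2)^2 ≡ 225^2 = 50625 ≡ 145 (mod 631)
15^8 = (15^4)^2 ≡ 145^2 = 21025 ≡ 202 (mod 631)
15^16 = (15^8)^2 ≡ 202^2 = 40804 ≡ 420 (mod 631)
15^32 = (15^16)^2 ≡ 420^2 = 176400 ≡ 351 (mod 631)
So M = 351. Party 2 computes K = M^48 mod 631.
351^1 ≡ 351 (mod 631)
351^2 = (351^1)^2 ≡ 351^2 = 123201 ≡ 156 (mod 631)
351^4 = (351^2)^2 ≡ 156^2 = 24336 ≡ 358 (mod 631)
351^8 = (351^4)^2 ≡ 358^2 = 128164 ≡ 71 (mod 631)
351^16 = (351^8)^2 ≡ 71^2 = 5041 ≡ 624 (mod 631)
351^32 = (351^16)^2 ≡ 624^2 = 389376 ≡ 49 (mod 631)
351^48 = 351^32 · 351^16 ≡ 49 · 624 ≡ 288 (mod 631).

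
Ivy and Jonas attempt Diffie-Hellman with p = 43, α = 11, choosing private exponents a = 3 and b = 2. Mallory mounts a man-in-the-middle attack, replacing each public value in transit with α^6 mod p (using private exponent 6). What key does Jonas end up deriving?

16

Jonas receives Mallory's public value M = 11^6 mod 43 instead of the honest one.
11^1 ≡ 11 (mod 43)
11^2 = (11^1)^2 ≡ 11^2 = 121 ≡ 35 (mod 43)
11^4 = (11^2)^2 ≡ 35^2 = 1225 ≡ 21 (mod 43)
11^6 = 11^4 · 11^2 ≡ 21 · 35 ≡ 4 (mod 43).
So M = 4. Jonas computes K = M^2 mod 43.
4^1 ≡ 4 (mod 43)
4^2 = (4^1)^2 ≡ 4^2 = 16 ≡ 16 (mod 43)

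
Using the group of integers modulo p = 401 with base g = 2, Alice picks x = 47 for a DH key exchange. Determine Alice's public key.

Public value = 2^47 mod 401.
2^1 ≡ 2 (mod 401)
2^2 = (2^1)^2 ≡ 2^2 = 4 ≡ 4 (mod 401)
2^4 = (2^2)^2 ≡ 4^2 = 16 ≡ 16 (mod 401)
2^8 = (2^4)^2 ≡ 16^2 = 256 ≡ 256 (mod 401)
2^16 = (2^8)^2 ≡ 256^2 = 65536 ≡ 173 (mod 401)
2^32 = (2^16)^2 ≡ 173^2 = 29929 ≡ 255 (mod 401)
2^47 = 2^32 · 2^8 · 2^4 · 2^2 · 2^1 ≡ 255 · 256 · 16 · 4 · 2 ≡ 203 (mod 401).

203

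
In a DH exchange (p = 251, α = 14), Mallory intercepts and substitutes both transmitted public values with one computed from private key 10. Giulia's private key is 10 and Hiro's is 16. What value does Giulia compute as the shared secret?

Giulia receives Mallory's public value M = 14^10 mod 251 instead of the honest one.
14^1 ≡ 14 (mod 251)
14^2 = (14^1)^2 ≡ 14^2 = 196 ≡ 196 (mod 251)
14^4 = (14^2)^2 ≡ 196^2 = 38416 ≡ 13 (mod 251)
14^8 = (14^4)^2 ≡ 13^2 = 169 ≡ 169 (mod 251)
14^10 = 14^8 · 14^2 ≡ 169 · 196 ≡ 243 (mod 251).
So M = 243. Giulia computes K = M^10 mod 251.
243^1 ≡ 243 (mod 251)
243^2 = (243^1)^2 ≡ 243^2 = 59049 ≡ 64 (mod 251)
243^4 = (243^2)^2 ≡ 64^2 = 4096 ≡ 80 (mod 251)
243^8 = (243^4)^2 ≡ 80^2 = 6400 ≡ 125 (mod 251)
243^10 = 243^8 · 243^2 ≡ 125 · 64 ≡ 219 (mod 251).

219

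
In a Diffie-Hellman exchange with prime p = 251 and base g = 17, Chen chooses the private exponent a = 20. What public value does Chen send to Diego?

100

Public value = 17^20 (mod 251).
17^1 ≡ 17 (mod 251)
17^2 = (17^1)^2 ≡ 17^2 = 289 ≡ 38 (mod 251)
17^4 = (17^2)^2 ≡ 38^2 = 1444 ≡ 189 (mod 251)
17^8 = (17^4)^2 ≡ 189^2 = 35721 ≡ 79 (mod 251)
17^16 = (17^8)^2 ≡ 79^2 = 6241 ≡ 217 (mod 251)
17^20 = 17^16 · 17^4 ≡ 217 · 189 ≡ 100 (mod 251).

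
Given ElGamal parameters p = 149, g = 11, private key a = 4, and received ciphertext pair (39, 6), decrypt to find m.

29

Shared mask s = c₁^a mod p = 39^4 mod 149.
39^1 ≡ 39 (mod 149)
39^2 = (39^1)^2 ≡ 39^2 = 1521 ≡ 31 (mod 149)
39^4 = (39^2)^2 ≡ 31^2 = 961 ≡ 67 (mod 149)
So s = 67; s⁻¹ ≡ 129 (mod 149).
m = c₂ · s⁻¹ mod 149 = 6 · 129 mod 149 = 29.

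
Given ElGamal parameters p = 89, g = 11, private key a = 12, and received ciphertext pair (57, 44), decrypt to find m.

57

Shared mask s = c₁^a mod p = 57^12 mod 89.
57^1 ≡ 57 (mod 89)
57^2 = (57^1)^2 ≡ 57^2 = 3249 ≡ 45 (mod 89)
57^4 = (57^2)^2 ≡ 45^2 = 2025 ≡ 67 (mod 89)
57^8 = (57^4)^2 ≡ 67^2 = 4489 ≡ 39 (mod 89)
57^12 = 57^8 · 57^4 ≡ 39 · 67 ≡ 32 (mod 89).
So s = 32; s⁻¹ ≡ 64 (mod 89).
m = c₂ · s⁻¹ mod 89 = 44 · 64 mod 89 = 57.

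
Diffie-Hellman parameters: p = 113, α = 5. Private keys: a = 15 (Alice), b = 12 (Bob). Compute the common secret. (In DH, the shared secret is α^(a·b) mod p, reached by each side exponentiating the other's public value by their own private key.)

56

Alice sends A = α^a mod p = 5^15 mod 113.
5^1 ≡ 5 (mod 113)
5^2 = (5^1)^2 ≡ 5^2 = 25 ≡ 25 (mod 113)
5^4 = (5^2)^2 ≡ 25^2 = 625 ≡ 60 (mod 113)
5^8 = (5^4)^2 ≡ 60^2 = 3600 ≡ 97 (mod 113)
5^15 = 5^8 · 5^4 · 5^2 · 5^1 ≡ 97 · 60 · 25 · 5 ≡ 6 (mod 113).
So A = 6. Bob then computes K = A^b mod p = 6^12 mod 113.
6^1 ≡ 6 (mod 113)
6^2 = (6^1)^2 ≡ 6^2 = 36 ≡ 36 (mod 113)
6^4 = (6^2)^2 ≡ 36^2 = 1296 ≡ 53 (mod 113)
6^8 = (6^4)^2 ≡ 53^2 = 2809 ≡ 97 (mod 113)
6^12 = 6^8 · 6^4 ≡ 97 · 53 ≡ 56 (mod 113).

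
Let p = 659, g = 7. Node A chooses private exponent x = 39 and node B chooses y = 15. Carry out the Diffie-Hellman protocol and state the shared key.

Node B sends B = g^y mod p = 7^15 mod 659.
7^1 ≡ 7 (mod 659)
7^2 = (7^1)^2 ≡ 7^2 = 49 ≡ 49 (mod 659)
7^4 = (7^2)^2 ≡ 49^2 = 2401 ≡ 424 (mod 659)
7^8 = (7^4)^2 ≡ 424^2 = 179776 ≡ 528 (mod 659)
7^15 = 7^8 · 7^4 · 7^2 · 7^1 ≡ 528 · 424 · 49 · 7 ≡ 98 (mod 659).
So B = 98. Node A then computes K = B^x mod p = 98^39 mod 659.
98^1 ≡ 98 (mod 659)
98^2 = (98^1)^2 ≡ 98^2 = 9604 ≡ 378 (mod 659)
98^4 = (98^2)^2 ≡ 378^2 = 142884 ≡ 540 (mod 659)
98^8 = (98^4)^2 ≡ 540^2 = 291600 ≡ 322 (mod 659)
98^16 = (98^8)^2 ≡ 322^2 = 103684 ≡ 221 (mod 659)
98^32 = (98^16)^2 ≡ 221^2 = 48841 ≡ 75 (mod 659)
98^39 = 98^32 · 98^4 · 98^2 · 98^1 ≡ 75 · 540 · 378 · 98 ≡ 623 (mod 659).

623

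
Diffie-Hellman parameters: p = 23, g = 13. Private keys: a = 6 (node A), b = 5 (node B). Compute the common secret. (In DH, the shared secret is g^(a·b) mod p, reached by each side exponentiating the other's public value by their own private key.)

2

Node B sends B = g^b mod p = 13^5 mod 23.
13^1 ≡ 13 (mod 23)
13^2 = (13^1)^2 ≡ 13^2 = 169 ≡ 8 (mod 23)
13^4 = (13^2)^2 ≡ 8^2 = 64 ≡ 18 (mod 23)
13^5 = 13^4 · 13^1 ≡ 18 · 13 ≡ 4 (mod 23).
So B = 4. Node A then computes K = B^a mod p = 4^6 mod 23.
4^1 ≡ 4 (mod 23)
4^2 = (4^1)^2 ≡ 4^2 = 16 ≡ 16 (mod 23)
4^4 = (4^2)^2 ≡ 16^2 = 256 ≡ 3 (mod 23)
4^6 = 4^4 · 4^2 ≡ 3 · 16 ≡ 2 (mod 23).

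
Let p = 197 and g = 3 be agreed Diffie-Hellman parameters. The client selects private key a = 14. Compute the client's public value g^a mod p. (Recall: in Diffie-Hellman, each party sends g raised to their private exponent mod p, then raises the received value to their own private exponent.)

6

Public value = 3^14 mod 197.
3^1 ≡ 3 (mod 197)
3^2 = (3^1)^2 ≡ 3^2 = 9 ≡ 9 (mod 197)
3^4 = (3^2)^2 ≡ 9^2 = 81 ≡ 81 (mod 197)
3^8 = (3^4)^2 ≡ 81^2 = 6561 ≡ 60 (mod 197)
3^14 = 3^8 · 3^4 · 3^2 ≡ 60 · 81 · 9 ≡ 6 (mod 197).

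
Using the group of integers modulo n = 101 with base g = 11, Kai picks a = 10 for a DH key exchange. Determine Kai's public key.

17

Public value = 11^{10} \pmod{101}.
11^1 ≡ 11 (mod 101)
11^2 = (11^1)^2 ≡ 11^2 = 121 ≡ 20 (mod 101)
11^4 = (11^2)^2 ≡ 20^2 = 400 ≡ 97 (mod 101)
11^8 = (11^4)^2 ≡ 97^2 = 9409 ≡ 16 (mod 101)
11^10 = 11^8 · 11^2 ≡ 16 · 20 ≡ 17 (mod 101).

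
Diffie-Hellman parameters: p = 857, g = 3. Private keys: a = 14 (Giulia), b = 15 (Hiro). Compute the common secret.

193

Giulia sends A = g^a mod p = 3^14 mod 857.
3^1 ≡ 3 (mod 857)
3^2 = (3^1)^2 ≡ 3^2 = 9 ≡ 9 (mod 857)
3^4 = (3^2)^2 ≡ 9^2 = 81 ≡ 81 (mod 857)
3^8 = (3^4)^2 ≡ 81^2 = 6561 ≡ 562 (mod 857)
3^14 = 3^8 · 3^4 · 3^2 ≡ 562 · 81 · 9 ≡ 52 (mod 857).
So A = 52. Hiro then computes K = A^b mod p = 52^15 mod 857.
52^1 ≡ 52 (mod 857)
52^2 = (52^1)^2 ≡ 52^2 = 2704 ≡ 133 (mod 857)
52^4 = (52^2)^2 ≡ 133^2 = 17689 ≡ 549 (mod 857)
52^8 = (52^4)^2 ≡ 549^2 = 301401 ≡ 594 (mod 857)
52^15 = 52^8 · 52^4 · 52^2 · 52^1 ≡ 594 · 549 · 133 · 52 ≡ 193 (mod 857).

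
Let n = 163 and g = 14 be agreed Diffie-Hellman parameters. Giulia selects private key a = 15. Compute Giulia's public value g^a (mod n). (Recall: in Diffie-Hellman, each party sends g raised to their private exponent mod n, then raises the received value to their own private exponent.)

Public value = 14^15 (mod 163).
14^1 ≡ 14 (mod 163)
14^2 = (14^1)^2 ≡ 14^2 = 196 ≡ 33 (mod 163)
14^4 = (14^2)^2 ≡ 33^2 = 1089 ≡ 111 (mod 163)
14^8 = (14^4)^2 ≡ 111^2 = 12321 ≡ 96 (mod 163)
14^15 = 14^8 · 14^4 · 14^2 · 14^1 ≡ 96 · 111 · 33 · 14 ≡ 146 (mod 163).

146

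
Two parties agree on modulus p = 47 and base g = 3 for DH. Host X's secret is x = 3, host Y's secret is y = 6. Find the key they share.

6

Host X sends A = g^x mod p = 3^3 mod 47.
3^1 ≡ 3 (mod 47)
3^2 = (3^1)^2 ≡ 3^2 = 9 ≡ 9 (mod 47)
3^3 = 3^2 · 3^1 ≡ 9 · 3 ≡ 27 (mod 47).
So A = 27. Host Y then computes K = A^y mod p = 27^6 mod 47.
27^1 ≡ 27 (mod 47)
27^2 = (27^1)^2 ≡ 27^2 = 729 ≡ 24 (mod 47)
27^4 = (27^2)^2 ≡ 24^2 = 576 ≡ 12 (mod 47)
27^6 = 27^4 · 27^2 ≡ 12 · 24 ≡ 6 (mod 47).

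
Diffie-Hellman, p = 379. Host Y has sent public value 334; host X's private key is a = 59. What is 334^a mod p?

Shared key K = 334^59 mod 379.
334^1 ≡ 334 (mod 379)
334^2 = (334^1)^2 ≡ 334^2 = 111556 ≡ 130 (mod 379)
334^4 = (334^2)^2 ≡ 130^2 = 16900 ≡ 224 (mod 379)
334^8 = (334^4)^2 ≡ 224^2 = 50176 ≡ 148 (mod 379)
334^16 = (334^8)^2 ≡ 148^2 = 21904 ≡ 301 (mod 379)
334^32 = (334^16)^2 ≡ 301^2 = 90601 ≡ 20 (mod 379)
334^59 = 334^32 · 334^16 · 334^8 · 334^2 · 334^1 ≡ 20 · 301 · 148 · 130 · 334 ≡ 15 (mod 379).

15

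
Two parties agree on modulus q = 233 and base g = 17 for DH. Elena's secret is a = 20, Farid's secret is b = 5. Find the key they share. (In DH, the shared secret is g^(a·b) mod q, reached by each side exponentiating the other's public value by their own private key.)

195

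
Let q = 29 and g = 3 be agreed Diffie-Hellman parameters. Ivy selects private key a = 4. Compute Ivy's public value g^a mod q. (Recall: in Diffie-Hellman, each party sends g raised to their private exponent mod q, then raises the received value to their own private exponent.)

Public value = 3^4 mod 29.
3^1 ≡ 3 (mod 29)
3^2 = (3^1)^2 ≡ 3^2 = 9 ≡ 9 (mod 29)
3^4 = (3^2)^2 ≡ 9^2 = 81 ≡ 23 (mod 29)

23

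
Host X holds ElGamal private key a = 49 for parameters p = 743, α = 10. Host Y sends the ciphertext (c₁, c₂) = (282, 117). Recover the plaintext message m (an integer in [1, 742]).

42

Shared mask s = c₁^a mod p = 282^49 mod 743.
282^1 ≡ 282 (mod 743)
282^2 = (282^1)^2 ≡ 282^2 = 79524 ≡ 23 (mod 743)
282^4 = (282^2)^2 ≡ 23^2 = 529 ≡ 529 (mod 743)
282^8 = (282^4)^2 ≡ 529^2 = 279841 ≡ 473 (mod 743)
282^16 = (282^8)^2 ≡ 473^2 = 223729 ≡ 86 (mod 743)
282^32 = (282^16)^2 ≡ 86^2 = 7396 ≡ 709 (mod 743)
282^49 = 282^32 · 282^16 · 282^1 ≡ 709 · 86 · 282 ≡ 162 (mod 743).
So s = 162; s⁻¹ ≡ 610 (mod 743).
m = c₂ · s⁻¹ mod 743 = 117 · 610 mod 743 = 42.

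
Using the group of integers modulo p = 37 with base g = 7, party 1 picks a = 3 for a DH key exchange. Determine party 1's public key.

10

Public value = 7^3 mod 37.
7^1 ≡ 7 (mod 37)
7^2 = (7^1)^2 ≡ 7^2 = 49 ≡ 12 (mod 37)
7^3 = 7^2 · 7^1 ≡ 12 · 7 ≡ 10 (mod 37).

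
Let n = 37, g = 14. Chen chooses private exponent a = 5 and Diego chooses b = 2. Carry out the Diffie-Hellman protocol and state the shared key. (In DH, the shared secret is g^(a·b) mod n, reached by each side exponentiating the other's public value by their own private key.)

27

Diego sends B = g^b mod n = 14^2 mod 37.
14^1 ≡ 14 (mod 37)
14^2 = (14^1)^2 ≡ 14^2 = 196 ≡ 11 (mod 37)
So B = 11. Chen then computes K = B^a mod n = 11^5 mod 37.
11^1 ≡ 11 (mod 37)
11^2 = (11^1)^2 ≡ 11^2 = 121 ≡ 10 (mod 37)
11^4 = (11^2)^2 ≡ 10^2 = 100 ≡ 26 (mod 37)
11^5 = 11^4 · 11^1 ≡ 26 · 11 ≡ 27 (mod 37).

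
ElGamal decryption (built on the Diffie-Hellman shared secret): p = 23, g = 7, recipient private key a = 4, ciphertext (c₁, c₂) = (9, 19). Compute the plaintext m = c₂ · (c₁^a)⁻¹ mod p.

7

Shared mask s = c₁^a mod p = 9^4 mod 23.
9^1 ≡ 9 (mod 23)
9^2 = (9^1)^2 ≡ 9^2 = 81 ≡ 12 (mod 23)
9^4 = (9^2)^2 ≡ 12^2 = 144 ≡ 6 (mod 23)
So s = 6; s⁻¹ ≡ 4 (mod 23).
m = c₂ · s⁻¹ mod 23 = 19 · 4 mod 23 = 7.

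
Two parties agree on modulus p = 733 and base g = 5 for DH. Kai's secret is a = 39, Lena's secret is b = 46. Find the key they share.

Lena sends B = g^b mod p = 5^46 mod 733.
5^1 ≡ 5 (mod 733)
5^2 = (5^1)^2 ≡ 5^2 = 25 ≡ 25 (mod 733)
5^4 = (5^2)^2 ≡ 25^2 = 625 ≡ 625 (mod 733)
5^8 = (5^4)^2 ≡ 625^2 = 390625 ≡ 669 (mod 733)
5^16 = (5^8)^2 ≡ 669^2 = 447561 ≡ 431 (mod 733)
5^32 = (5^16)^2 ≡ 431^2 = 185761 ≡ 312 (mod 733)
5^46 = 5^32 · 5^8 · 5^4 · 5^2 ≡ 312 · 669 · 625 · 25 ≡ 717 (mod 733).
So B = 717. Kai then computes K = B^a mod p = 717^39 mod 733.
717^1 ≡ 717 (mod 733)
717^2 = (717^1)^2 ≡ 717^2 = 514089 ≡ 256 (mod 733)
717^4 = (717^2)^2 ≡ 256^2 = 65536 ≡ 299 (mod 733)
717^8 = (717^4)^2 ≡ 299^2 = 89401 ≡ 708 (mod 733)
717^16 = (717^8)^2 ≡ 708^2 = 501264 ≡ 625 (mod 733)
717^32 = (717^16)^2 ≡ 625^2 = 390625 ≡ 669 (mod 733)
717^39 = 717^32 · 717^4 · 717^2 · 717^1 ≡ 669 · 299 · 256 · 717 ≡ 633 (mod 733).

633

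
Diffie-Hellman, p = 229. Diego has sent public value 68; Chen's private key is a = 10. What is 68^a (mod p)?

42

Shared key K = 68^10 mod 229.
68^1 ≡ 68 (mod 229)
68^2 = (68^1)^2 ≡ 68^2 = 4624 ≡ 44 (mod 229)
68^4 = (68^2)^2 ≡ 44^2 = 1936 ≡ 104 (mod 229)
68^8 = (68^4)^2 ≡ 104^2 = 10816 ≡ 53 (mod 229)
68^10 = 68^8 · 68^2 ≡ 53 · 44 ≡ 42 (mod 229).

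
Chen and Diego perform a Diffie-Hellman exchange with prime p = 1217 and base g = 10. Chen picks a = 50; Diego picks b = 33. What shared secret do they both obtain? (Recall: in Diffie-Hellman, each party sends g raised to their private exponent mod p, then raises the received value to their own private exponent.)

Diego sends B = g^b mod p = 10^33 mod 1217.
10^1 ≡ 10 (mod 1217)
10^2 = (10^1)^2 ≡ 10^2 = 100 ≡ 100 (mod 1217)
10^4 = (10^2)^2 ≡ 100^2 = 10000 ≡ 264 (mod 1217)
10^8 = (10^4)^2 ≡ 264^2 = 69696 ≡ 327 (mod 1217)
10^16 = (10^8)^2 ≡ 327^2 = 106929 ≡ 1050 (mod 1217)
10^32 = (10^16)^2 ≡ 1050^2 = 1102500 ≡ 1115 (mod 1217)
10^33 = 10^32 · 10^1 ≡ 1115 · 10 ≡ 197 (mod 1217).
So B = 197. Chen then computes K = B^a mod p = 197^50 mod 1217.
197^1 ≡ 197 (mod 1217)
197^2 = (197^1)^2 ≡ 197^2 = 38809 ≡ 1082 (mod 1217)
197^4 = (197^2)^2 ≡ 1082^2 = 1170724 ≡ 1187 (mod 1217)
197^8 = (197^4)^2 ≡ 1187^2 = 1408969 ≡ 900 (mod 1217)
197^16 = (197^8)^2 ≡ 900^2 = 810000 ≡ 695 (mod 1217)
197^32 = (197^16)^2 ≡ 695^2 = 483025 ≡ 1093 (mod 1217)
197^50 = 197^32 · 197^16 · 197^2 ≡ 1093 · 695 · 1082 ≡ 997 (mod 1217).

997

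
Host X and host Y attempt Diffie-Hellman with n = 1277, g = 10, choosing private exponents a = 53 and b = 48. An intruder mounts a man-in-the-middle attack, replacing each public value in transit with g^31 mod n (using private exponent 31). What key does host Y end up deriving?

Host Y receives an intruder's public value M = 10^31 mod 1277 instead of the honest one.
10^1 ≡ 10 (mod 1277)
10^2 = (10^1)^2 ≡ 10^2 = 100 ≡ 100 (mod 1277)
10^4 = (10^2)^2 ≡ 100^2 = 10000 ≡ 1061 (mod 1277)
10^8 = (10^4)^2 ≡ 1061^2 = 1125721 ≡ 684 (mod 1277)
10^16 = (10^8)^2 ≡ 684^2 = 467856 ≡ 474 (mod 1277)
10^31 = 10^16 · 10^8 · 10^4 · 10^2 · 10^1 ≡ 474 · 684 · 1061 · 100 · 10 ≡ 1014 (mod 1277).
So M = 1014. Host Y computes K = M^48 mod 1277.
1014^1 ≡ 1014 (mod 1277)
1014^2 = (1014^1)^2 ≡ 1014^2 = 1028196 ≡ 211 (mod 1277)
1014^4 = (1014^2)^2 ≡ 211^2 = 44521 ≡ 1103 (mod 1277)
1014^8 = (1014^4)^2 ≡ 1103^2 = 1216609 ≡ 905 (mod 1277)
1014^16 = (1014^8)^2 ≡ 905^2 = 819025 ≡ 468 (mod 1277)
1014^32 = (1014^16)^2 ≡ 468^2 = 219024 ≡ 657 (mod 1277)
1014^48 = 1014^32 · 1014^16 ≡ 657 · 468 ≡ 996 (mod 1277).

996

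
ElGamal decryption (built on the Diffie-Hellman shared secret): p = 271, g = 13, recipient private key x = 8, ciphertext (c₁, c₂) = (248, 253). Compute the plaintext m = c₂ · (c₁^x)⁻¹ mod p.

Shared mask s = c₁^x mod p = 248^8 mod 271.
248^1 ≡ 248 (mod 271)
248^2 = (248^1)^2 ≡ 248^2 = 61504 ≡ 258 (mod 271)
248^4 = (248^2)^2 ≡ 258^2 = 66564 ≡ 169 (mod 271)
248^8 = (248^4)^2 ≡ 169^2 = 28561 ≡ 106 (mod 271)
So s = 106; s⁻¹ ≡ 248 (mod 271).
m = c₂ · s⁻¹ mod 271 = 253 · 248 mod 271 = 143.

143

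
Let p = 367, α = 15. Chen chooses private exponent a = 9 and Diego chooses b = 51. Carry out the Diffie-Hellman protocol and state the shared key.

107

Chen sends A = α^a mod p = 15^9 mod 367.
15^1 ≡ 15 (mod 367)
15^2 = (15^1)^2 ≡ 15^2 = 225 ≡ 225 (mod 367)
15^4 = (15^2)^2 ≡ 225^2 = 50625 ≡ 346 (mod 367)
15^8 = (15^4)^2 ≡ 346^2 = 119716 ≡ 74 (mod 367)
15^9 = 15^8 · 15^1 ≡ 74 · 15 ≡ 9 (mod 367).
So A = 9. Diego then computes K = A^b mod p = 9^51 mod 367.
9^1 ≡ 9 (mod 367)
9^2 = (9^1)^2 ≡ 9^2 = 81 ≡ 81 (mod 367)
9^4 = (9^2)^2 ≡ 81^2 = 6561 ≡ 322 (mod 367)
9^8 = (9^4)^2 ≡ 322^2 = 103684 ≡ 190 (mod 367)
9^16 = (9^8)^2 ≡ 190^2 = 36100 ≡ 134 (mod 367)
9^32 = (9^16)^2 ≡ 134^2 = 17956 ≡ 340 (mod 367)
9^51 = 9^32 · 9^16 · 9^2 · 9^1 ≡ 340 · 134 · 81 · 9 ≡ 107 (mod 367).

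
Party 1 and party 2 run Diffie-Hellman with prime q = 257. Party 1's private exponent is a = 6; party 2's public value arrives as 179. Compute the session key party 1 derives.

Shared key K = 179^6 mod 257.
179^1 ≡ 179 (mod 257)
179^2 = (179^1)^2 ≡ 179^2 = 32041 ≡ 173 (mod 257)
179^4 = (179^2)^2 ≡ 173^2 = 29929 ≡ 117 (mod 257)
179^6 = 179^4 · 179^2 ≡ 117 · 173 ≡ 195 (mod 257).

195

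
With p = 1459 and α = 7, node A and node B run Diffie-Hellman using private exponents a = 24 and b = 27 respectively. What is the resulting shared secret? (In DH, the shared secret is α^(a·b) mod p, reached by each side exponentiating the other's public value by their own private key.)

1119

Node B sends B = α^b mod p = 7^27 mod 1459.
7^1 ≡ 7 (mod 1459)
7^2 = (7^1)^2 ≡ 7^2 = 49 ≡ 49 (mod 1459)
7^4 = (7^2)^2 ≡ 49^2 = 2401 ≡ 942 (mod 1459)
7^8 = (7^4)^2 ≡ 942^2 = 887364 ≡ 292 (mod 1459)
7^16 = (7^8)^2 ≡ 292^2 = 85264 ≡ 642 (mod 1459)
7^27 = 7^16 · 7^8 · 7^2 · 7^1 ≡ 642 · 292 · 49 · 7 ≡ 563 (mod 1459).
So B = 563. Node A then computes K = B^a mod p = 563^24 mod 1459.
563^1 ≡ 563 (mod 1459)
563^2 = (563^1)^2 ≡ 563^2 = 316969 ≡ 366 (mod 1459)
563^4 = (563^2)^2 ≡ 366^2 = 133956 ≡ 1187 (mod 1459)
563^8 = (563^4)^2 ≡ 1187^2 = 1408969 ≡ 1034 (mod 1459)
563^16 = (563^8)^2 ≡ 1034^2 = 1069156 ≡ 1168 (mod 1459)
563^24 = 563^16 · 563^8 ≡ 1168 · 1034 ≡ 1119 (mod 1459).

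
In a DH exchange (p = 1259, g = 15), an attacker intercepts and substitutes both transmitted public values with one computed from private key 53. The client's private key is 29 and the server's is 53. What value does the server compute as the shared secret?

The server receives an attacker's public value M = 15^53 mod 1259 instead of the honest one.
15^1 ≡ 15 (mod 1259)
15^2 = (15^1)^2 ≡ 15^2 = 225 ≡ 225 (mod 1259)
15^4 = (15^2)^2 ≡ 225^2 = 50625 ≡ 265 (mod 1259)
15^8 = (15^4)^2 ≡ 265^2 = 70225 ≡ 980 (mod 1259)
15^16 = (15^8)^2 ≡ 980^2 = 960400 ≡ 1042 (mod 1259)
15^32 = (15^16)^2 ≡ 1042^2 = 1085764 ≡ 506 (mod 1259)
15^53 = 15^32 · 15^16 · 15^4 · 15^1 ≡ 506 · 1042 · 265 · 15 ≡ 875 (mod 1259).
So M = 875. The server computes K = M^53 mod 1259.
875^1 ≡ 875 (mod 1259)
875^2 = (875^1)^2 ≡ 875^2 = 765625 ≡ 153 (mod 1259)
875^4 = (875^2)^2 ≡ 153^2 = 23409 ≡ 747 (mod 1259)
875^8 = (875^4)^2 ≡ 747^2 = 558009 ≡ 272 (mod 1259)
875^16 = (875^8)^2 ≡ 272^2 = 73984 ≡ 962 (mod 1259)
875^32 = (875^16)^2 ≡ 962^2 = 925444 ≡ 79 (mod 1259)
875^53 = 875^32 · 875^16 · 875^4 · 875^1 ≡ 79 · 962 · 747 · 875 ≡ 266 (mod 1259).

266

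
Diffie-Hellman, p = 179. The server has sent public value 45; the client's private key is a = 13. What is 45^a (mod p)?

117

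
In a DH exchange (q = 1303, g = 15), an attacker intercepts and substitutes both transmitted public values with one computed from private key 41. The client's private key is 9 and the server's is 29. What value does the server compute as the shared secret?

The server receives an attacker's public value M = 15^41 mod 1303 instead of the honest one.
15^1 ≡ 15 (mod 1303)
15^2 = (15^1)^2 ≡ 15^2 = 225 ≡ 225 (mod 1303)
15^4 = (15^2)^2 ≡ 225^2 = 50625 ≡ 1111 (mod 1303)
15^8 = (15^4)^2 ≡ 1111^2 = 1234321 ≡ 380 (mod 1303)
15^16 = (15^8)^2 ≡ 380^2 = 144400 ≡ 1070 (mod 1303)
15^32 = (15^16)^2 ≡ 1070^2 = 1144900 ≡ 866 (mod 1303)
15^41 = 15^32 · 15^8 · 15^1 ≡ 866 · 380 · 15 ≡ 436 (mod 1303).
So M = 436. The server computes K = M^29 mod 1303.
436^1 ≡ 436 (mod 1303)
436^2 = (436^1)^2 ≡ 436^2 = 190096 ≡ 1161 (mod 1303)
436^4 = (436^2)^2 ≡ 1161^2 = 1347921 ≡ 619 (mod 1303)
436^8 = (436^4)^2 ≡ 619^2 = 383161 ≡ 79 (mod 1303)
436^16 = (436^8)^2 ≡ 79^2 = 6241 ≡ 1029 (mod 1303)
436^29 = 436^16 · 436^8 · 436^4 · 436^1 ≡ 1029 · 79 · 619 · 436 ≡ 226 (mod 1303).

226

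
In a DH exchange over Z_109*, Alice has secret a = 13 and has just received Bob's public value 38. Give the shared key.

75

Shared key K = 38^13 mod 109.
38^1 ≡ 38 (mod 109)
38^2 = (38^1)^2 ≡ 38^2 = 1444 ≡ 27 (mod 109)
38^4 = (38^2)^2 ≡ 27^2 = 729 ≡ 75 (mod 109)
38^8 = (38^4)^2 ≡ 75^2 = 5625 ≡ 66 (mod 109)
38^13 = 38^8 · 38^4 · 38^1 ≡ 66 · 75 · 38 ≡ 75 (mod 109).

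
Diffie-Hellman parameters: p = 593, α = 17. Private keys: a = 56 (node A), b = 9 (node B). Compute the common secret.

154

Node B sends B = α^b mod p = 17^9 mod 593.
17^1 ≡ 17 (mod 593)
17^2 = (17^1)^2 ≡ 17^2 = 289 ≡ 289 (mod 593)
17^4 = (17^2)^2 ≡ 289^2 = 83521 ≡ 501 (mod 593)
17^8 = (17^4)^2 ≡ 501^2 = 251001 ≡ 162 (mod 593)
17^9 = 17^8 · 17^1 ≡ 162 · 17 ≡ 382 (mod 593).
So B = 382. Node A then computes K = B^a mod p = 382^56 mod 593.
382^1 ≡ 382 (mod 593)
382^2 = (382^1)^2 ≡ 382^2 = 145924 ≡ 46 (mod 593)
382^4 = (382^2)^2 ≡ 46^2 = 2116 ≡ 337 (mod 593)
382^8 = (382^4)^2 ≡ 337^2 = 113569 ≡ 306 (mod 593)
382^16 = (382^8)^2 ≡ 306^2 = 93636 ≡ 535 (mod 593)
382^32 = (382^16)^2 ≡ 535^2 = 286225 ≡ 399 (mod 593)
382^56 = 382^32 · 382^16 · 382^8 ≡ 399 · 535 · 306 ≡ 154 (mod 593).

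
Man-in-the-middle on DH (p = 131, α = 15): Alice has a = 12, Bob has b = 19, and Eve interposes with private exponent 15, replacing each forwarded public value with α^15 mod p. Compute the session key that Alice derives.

80

Alice receives Eve's public value M = 15^15 mod 131 instead of the honest one.
15^1 ≡ 15 (mod 131)
15^2 = (15^1)^2 ≡ 15^2 = 225 ≡ 94 (mod 131)
15^4 = (15^2)^2 ≡ 94^2 = 8836 ≡ 59 (mod 131)
15^8 = (15^4)^2 ≡ 59^2 = 3481 ≡ 75 (mod 131)
15^15 = 15^8 · 15^4 · 15^2 · 15^1 ≡ 75 · 59 · 94 · 15 ≡ 113 (mod 131).
So M = 113. Alice computes K = M^12 mod 131.
113^1 ≡ 113 (mod 131)
113^2 = (113^1)^2 ≡ 113^2 = 12769 ≡ 62 (mod 131)
113^4 = (113^2)^2 ≡ 62^2 = 3844 ≡ 45 (mod 131)
113^8 = (113^4)^2 ≡ 45^2 = 2025 ≡ 60 (mod 131)
113^12 = 113^8 · 113^4 ≡ 60 · 45 ≡ 80 (mod 131).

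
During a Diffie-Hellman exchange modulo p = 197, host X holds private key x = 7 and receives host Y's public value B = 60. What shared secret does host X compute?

Shared key K = 60^7 mod 197.
60^1 ≡ 60 (mod 197)
60^2 = (60^1)^2 ≡ 60^2 = 3600 ≡ 54 (mod 197)
60^4 = (60^2)^2 ≡ 54^2 = 2916 ≡ 158 (mod 197)
60^7 = 60^4 · 60^2 · 60^1 ≡ 158 · 54 · 60 ≡ 114 (mod 197).

114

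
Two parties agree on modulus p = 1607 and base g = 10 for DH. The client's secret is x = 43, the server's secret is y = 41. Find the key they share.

The server sends B = g^y mod p = 10^41 mod 1607.
10^1 ≡ 10 (mod 1607)
10^2 = (10^1)^2 ≡ 10^2 = 100 ≡ 100 (mod 1607)
10^4 = (10^2)^2 ≡ 100^2 = 10000 ≡ 358 (mod 1607)
10^8 = (10^4)^2 ≡ 358^2 = 128164 ≡ 1211 (mod 1607)
10^16 = (10^8)^2 ≡ 1211^2 = 1466521 ≡ 937 (mod 1607)
10^32 = (10^16)^2 ≡ 937^2 = 877969 ≡ 547 (mod 1607)
10^41 = 10^32 · 10^8 · 10^1 ≡ 547 · 1211 · 10 ≡ 116 (mod 1607).
So B = 116. The client then computes K = B^x mod p = 116^43 mod 1607.
116^1 ≡ 116 (mod 1607)
116^2 = (116^1)^2 ≡ 116^2 = 13456 ≡ 600 (mod 1607)
116^4 = (116^2)^2 ≡ 600^2 = 360000 ≡ 32 (mod 1607)
116^8 = (116^4)^2 ≡ 32^2 = 1024 ≡ 1024 (mod 1607)
116^16 = (116^8)^2 ≡ 1024^2 = 1048576 ≡ 812 (mod 1607)
116^32 = (116^16)^2 ≡ 812^2 = 659344 ≡ 474 (mod 1607)
116^43 = 116^32 · 116^8 · 116^2 · 116^1 ≡ 474 · 1024 · 600 · 116 ≡ 405 (mod 1607).

405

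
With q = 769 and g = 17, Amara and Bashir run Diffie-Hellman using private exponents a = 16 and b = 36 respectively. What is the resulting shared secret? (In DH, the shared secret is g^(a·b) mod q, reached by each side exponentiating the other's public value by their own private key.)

768

Amara sends A = g^a mod q = 17^16 mod 769.
17^1 ≡ 17 (mod 769)
17^2 = (17^1)^2 ≡ 17^2 = 289 ≡ 289 (mod 769)
17^4 = (17^2)^2 ≡ 289^2 = 83521 ≡ 469 (mod 769)
17^8 = (17^4)^2 ≡ 469^2 = 219961 ≡ 27 (mod 769)
17^16 = (17^8)^2 ≡ 27^2 = 729 ≡ 729 (mod 769)
So A = 729. Bashir then computes K = A^b mod q = 729^36 mod 769.
729^1 ≡ 729 (mod 769)
729^2 = (729^1)^2 ≡ 729^2 = 531441 ≡ 62 (mod 769)
729^4 = (729^2)^2 ≡ 62^2 = 3844 ≡ 768 (mod 769)
729^8 = (729^4)^2 ≡ 768^2 = 589824 ≡ 1 (mod 769)
729^16 = (729^8)^2 ≡ 1^2 = 1 ≡ 1 (mod 769)
729^32 = (729^16)^2 ≡ 1^2 = 1 ≡ 1 (mod 769)
729^36 = 729^32 · 729^4 ≡ 1 · 768 ≡ 768 (mod 769).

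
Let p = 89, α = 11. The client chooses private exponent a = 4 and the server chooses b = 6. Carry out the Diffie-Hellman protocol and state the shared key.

32

The server sends B = α^b mod p = 11^6 mod 89.
11^1 ≡ 11 (mod 89)
11^2 = (11^1)^2 ≡ 11^2 = 121 ≡ 32 (mod 89)
11^4 = (11^2)^2 ≡ 32^2 = 1024 ≡ 45 (mod 89)
11^6 = 11^4 · 11^2 ≡ 45 · 32 ≡ 16 (mod 89).
So B = 16. The client then computes K = B^a mod p = 16^4 mod 89.
16^1 ≡ 16 (mod 89)
16^2 = (16^1)^2 ≡ 16^2 = 256 ≡ 78 (mod 89)
16^4 = (16^2)^2 ≡ 78^2 = 6084 ≡ 32 (mod 89)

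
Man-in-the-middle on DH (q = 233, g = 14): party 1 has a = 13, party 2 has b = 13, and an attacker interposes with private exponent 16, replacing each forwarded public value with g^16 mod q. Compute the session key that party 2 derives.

Party 2 receives an attacker's public value M = 14^16 mod 233 instead of the honest one.
14^1 ≡ 14 (mod 233)
14^2 = (14^1)^2 ≡ 14^2 = 196 ≡ 196 (mod 233)
14^4 = (14^2)^2 ≡ 196^2 = 38416 ≡ 204 (mod 233)
14^8 = (14^4)^2 ≡ 204^2 = 41616 ≡ 142 (mod 233)
14^16 = (14^8)^2 ≡ 142^2 = 20164 ≡ 126 (mod 233)
So M = 126. Party 2 computes K = M^13 mod 233.
126^1 ≡ 126 (mod 233)
126^2 = (126^1)^2 ≡ 126^2 = 15876 ≡ 32 (mod 233)
126^4 = (126^2)^2 ≡ 32^2 = 1024 ≡ 92 (mod 233)
126^8 = (126^4)^2 ≡ 92^2 = 8464 ≡ 76 (mod 233)
126^13 = 126^8 · 126^4 · 126^1 ≡ 76 · 92 · 126 ≡ 19 (mod 233).

19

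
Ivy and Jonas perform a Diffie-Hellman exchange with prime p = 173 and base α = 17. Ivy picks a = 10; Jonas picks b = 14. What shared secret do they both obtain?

95

Jonas sends B = α^b mod p = 17^14 mod 173.
17^1 ≡ 17 (mod 173)
17^2 = (17^1)^2 ≡ 17^2 = 289 ≡ 116 (mod 173)
17^4 = (17^2)^2 ≡ 116^2 = 13456 ≡ 135 (mod 173)
17^8 = (17^4)^2 ≡ 135^2 = 18225 ≡ 60 (mod 173)
17^14 = 17^8 · 17^4 · 17^2 ≡ 60 · 135 · 116 ≡ 37 (mod 173).
So B = 37. Ivy then computes K = B^a mod p = 37^10 mod 173.
37^1 ≡ 37 (mod 173)
37^2 = (37^1)^2 ≡ 37^2 = 1369 ≡ 158 (mod 173)
37^4 = (37^2)^2 ≡ 158^2 = 24964 ≡ 52 (mod 173)
37^8 = (37^4)^2 ≡ 52^2 = 2704 ≡ 109 (mod 173)
37^10 = 37^8 · 37^2 ≡ 109 · 158 ≡ 95 (mod 173).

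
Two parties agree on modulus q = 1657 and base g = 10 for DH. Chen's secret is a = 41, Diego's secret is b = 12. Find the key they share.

Chen sends A = g^a mod q = 10^41 mod 1657.
10^1 ≡ 10 (mod 1657)
10^2 = (10^1)^2 ≡ 10^2 = 100 ≡ 100 (mod 1657)
10^4 = (10^2)^2 ≡ 100^2 = 10000 ≡ 58 (mod 1657)
10^8 = (10^4)^2 ≡ 58^2 = 3364 ≡ 50 (mod 1657)
10^16 = (10^8)^2 ≡ 50^2 = 2500 ≡ 843 (mod 1657)
10^32 = (10^16)^2 ≡ 843^2 = 710649 ≡ 1453 (mod 1657)
10^41 = 10^32 · 10^8 · 10^1 ≡ 1453 · 50 · 10 ≡ 734 (mod 1657).
So A = 734. Diego then computes K = A^b mod q = 734^12 mod 1657.
734^1 ≡ 734 (mod 1657)
734^2 = (734^1)^2 ≡ 734^2 = 538756 ≡ 231 (mod 1657)
734^4 = (734^2)^2 ≡ 231^2 = 53361 ≡ 337 (mod 1657)
734^8 = (734^4)^2 ≡ 337^2 = 113569 ≡ 893 (mod 1657)
734^12 = 734^8 · 734^4 ≡ 893 · 337 ≡ 1024 (mod 1657).

1024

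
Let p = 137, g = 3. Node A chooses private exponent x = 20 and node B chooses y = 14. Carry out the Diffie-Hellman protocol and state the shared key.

122

Node B sends B = g^y mod p = 3^14 mod 137.
3^1 ≡ 3 (mod 137)
3^2 = (3^1)^2 ≡ 3^2 = 9 ≡ 9 (mod 137)
3^4 = (3^2)^2 ≡ 9^2 = 81 ≡ 81 (mod 137)
3^8 = (3^4)^2 ≡ 81^2 = 6561 ≡ 122 (mod 137)
3^14 = 3^8 · 3^4 · 3^2 ≡ 122 · 81 · 9 ≡ 25 (mod 137).
So B = 25. Node A then computes K = B^x mod p = 25^20 mod 137.
25^1 ≡ 25 (mod 137)
25^2 = (25^1)^2 ≡ 25^2 = 625 ≡ 77 (mod 137)
25^4 = (25^2)^2 ≡ 77^2 = 5929 ≡ 38 (mod 137)
25^8 = (25^4)^2 ≡ 38^2 = 1444 ≡ 74 (mod 137)
25^16 = (25^8)^2 ≡ 74^2 = 5476 ≡ 133 (mod 137)
25^20 = 25^16 · 25^4 ≡ 133 · 38 ≡ 122 (mod 137).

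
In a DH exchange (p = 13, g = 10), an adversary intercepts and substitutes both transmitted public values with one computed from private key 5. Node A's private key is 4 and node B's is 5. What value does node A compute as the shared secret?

Node A receives an adversary's public value M = 10^5 mod 13 instead of the honest one.
10^1 ≡ 10 (mod 13)
10^2 = (10^1)^2 ≡ 10^2 = 100 ≡ 9 (mod 13)
10^4 = (10^2)^2 ≡ 9^2 = 81 ≡ 3 (mod 13)
10^5 = 10^4 · 10^1 ≡ 3 · 10 ≡ 4 (mod 13).
So M = 4. Node A computes K = M^4 mod 13.
4^1 ≡ 4 (mod 13)
4^2 = (4^1)^2 ≡ 4^2 = 16 ≡ 3 (mod 13)
4^4 = (4^2)^2 ≡ 3^2 = 9 ≡ 9 (mod 13)

9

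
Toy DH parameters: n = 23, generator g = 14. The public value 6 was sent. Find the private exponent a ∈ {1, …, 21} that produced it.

4

Try successive powers of 14 modulo 23:
14^1 ≡ 14
14^2 ≡ 12
14^3 ≡ 7
14^4 ≡ 6
Found: a = 4.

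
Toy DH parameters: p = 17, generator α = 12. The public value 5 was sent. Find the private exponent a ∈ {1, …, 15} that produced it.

9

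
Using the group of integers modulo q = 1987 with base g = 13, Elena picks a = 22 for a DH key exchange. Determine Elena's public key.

Public value = 13^22 mod 1987.
13^1 ≡ 13 (mod 1987)
13^2 = (13^1)^2 ≡ 13^2 = 169 ≡ 169 (mod 1987)
13^4 = (13^2)^2 ≡ 169^2 = 28561 ≡ 743 (mod 1987)
13^8 = (13^4)^2 ≡ 743^2 = 552049 ≡ 1650 (mod 1987)
13^16 = (13^8)^2 ≡ 1650^2 = 2722500 ≡ 310 (mod 1987)
13^22 = 13^16 · 13^4 · 13^2 ≡ 310 · 743 · 169 ≡ 440 (mod 1987).

440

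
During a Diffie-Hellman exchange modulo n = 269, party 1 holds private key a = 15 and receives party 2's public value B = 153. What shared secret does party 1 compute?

28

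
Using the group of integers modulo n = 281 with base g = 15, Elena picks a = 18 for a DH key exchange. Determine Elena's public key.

Public value = 15^18 mod 281.
15^1 ≡ 15 (mod 281)
15^2 = (15^1)^2 ≡ 15^2 = 225 ≡ 225 (mod 281)
15^4 = (15^2)^2 ≡ 225^2 = 50625 ≡ 45 (mod 281)
15^8 = (15^4)^2 ≡ 45^2 = 2025 ≡ 58 (mod 281)
15^16 = (15^8)^2 ≡ 58^2 = 3364 ≡ 273 (mod 281)
15^18 = 15^16 · 15^2 ≡ 273 · 225 ≡ 167 (mod 281).

167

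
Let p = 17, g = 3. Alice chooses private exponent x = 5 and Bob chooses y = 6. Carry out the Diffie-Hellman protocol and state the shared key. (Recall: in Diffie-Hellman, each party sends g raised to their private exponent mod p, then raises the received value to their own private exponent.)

2

Bob sends B = g^y mod p = 3^6 mod 17.
3^1 ≡ 3 (mod 17)
3^2 = (3^1)^2 ≡ 3^2 = 9 ≡ 9 (mod 17)
3^4 = (3^2)^2 ≡ 9^2 = 81 ≡ 13 (mod 17)
3^6 = 3^4 · 3^2 ≡ 13 · 9 ≡ 15 (mod 17).
So B = 15. Alice then computes K = B^x mod p = 15^5 mod 17.
15^1 ≡ 15 (mod 17)
15^2 = (15^1)^2 ≡ 15^2 = 225 ≡ 4 (mod 17)
15^4 = (15^2)^2 ≡ 4^2 = 16 ≡ 16 (mod 17)
15^5 = 15^4 · 15^1 ≡ 16 · 15 ≡ 2 (mod 17).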